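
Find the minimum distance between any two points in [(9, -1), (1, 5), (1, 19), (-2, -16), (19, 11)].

Computing all pairwise distances among 5 points:

d((9, -1), (1, 5)) = 10.0 <-- minimum
d((9, -1), (1, 19)) = 21.5407
d((9, -1), (-2, -16)) = 18.6011
d((9, -1), (19, 11)) = 15.6205
d((1, 5), (1, 19)) = 14.0
d((1, 5), (-2, -16)) = 21.2132
d((1, 5), (19, 11)) = 18.9737
d((1, 19), (-2, -16)) = 35.1283
d((1, 19), (19, 11)) = 19.6977
d((-2, -16), (19, 11)) = 34.2053

Closest pair: (9, -1) and (1, 5) with distance 10.0

The closest pair is (9, -1) and (1, 5) with Euclidean distance 10.0. For 5 points, brute-force pairwise comparison is shown above. For large n, the divide-and-conquer algorithm (sort by x, recurse on halves, check the dividing strip) achieves O(n log n).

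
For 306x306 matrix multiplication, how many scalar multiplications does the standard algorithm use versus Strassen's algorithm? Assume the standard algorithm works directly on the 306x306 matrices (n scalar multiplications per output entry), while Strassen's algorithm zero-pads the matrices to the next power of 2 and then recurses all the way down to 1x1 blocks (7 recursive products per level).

Matrix multiplication for 306x306 matrices:

Strassen's algorithm requires power-of-2 dimensions. Pad 306x306 to 512x512 (next power of 2).

Standard algorithm: 306^3 = 28652616 multiplications
Strassen's algorithm: 7^(log2(512)) = 7^9 = 40353607 multiplications
Difference: 28652616 - 40353607 = -11700991 (Strassen uses MORE here due to padding overhead — for small or just-over-power-of-2 n, padding can outweigh the per-level savings)

Standard: 28652616 multiplications (306^3). Strassen: 40353607 multiplications (7^9, after padding to 512x512). Strassen reduces 8 recursive multiplications to 7 at each level.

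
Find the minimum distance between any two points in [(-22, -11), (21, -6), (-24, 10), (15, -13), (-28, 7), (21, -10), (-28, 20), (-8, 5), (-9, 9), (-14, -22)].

Computing all pairwise distances among 10 points:

d((-22, -11), (21, -6)) = 43.2897
d((-22, -11), (-24, 10)) = 21.095
d((-22, -11), (15, -13)) = 37.054
d((-22, -11), (-28, 7)) = 18.9737
d((-22, -11), (21, -10)) = 43.0116
d((-22, -11), (-28, 20)) = 31.5753
d((-22, -11), (-8, 5)) = 21.2603
d((-22, -11), (-9, 9)) = 23.8537
d((-22, -11), (-14, -22)) = 13.6015
d((21, -6), (-24, 10)) = 47.7598
d((21, -6), (15, -13)) = 9.2195
d((21, -6), (-28, 7)) = 50.6952
d((21, -6), (21, -10)) = 4.0 <-- minimum
d((21, -6), (-28, 20)) = 55.4707
d((21, -6), (-8, 5)) = 31.0161
d((21, -6), (-9, 9)) = 33.541
d((21, -6), (-14, -22)) = 38.4838
d((-24, 10), (15, -13)) = 45.2769
d((-24, 10), (-28, 7)) = 5.0
d((-24, 10), (21, -10)) = 49.2443
d((-24, 10), (-28, 20)) = 10.7703
d((-24, 10), (-8, 5)) = 16.7631
d((-24, 10), (-9, 9)) = 15.0333
d((-24, 10), (-14, -22)) = 33.5261
d((15, -13), (-28, 7)) = 47.4236
d((15, -13), (21, -10)) = 6.7082
d((15, -13), (-28, 20)) = 54.2033
d((15, -13), (-8, 5)) = 29.2062
d((15, -13), (-9, 9)) = 32.5576
d((15, -13), (-14, -22)) = 30.3645
d((-28, 7), (21, -10)) = 51.8652
d((-28, 7), (-28, 20)) = 13.0
d((-28, 7), (-8, 5)) = 20.0998
d((-28, 7), (-9, 9)) = 19.105
d((-28, 7), (-14, -22)) = 32.2025
d((21, -10), (-28, 20)) = 57.4543
d((21, -10), (-8, 5)) = 32.6497
d((21, -10), (-9, 9)) = 35.5106
d((21, -10), (-14, -22)) = 37.0
d((-28, 20), (-8, 5)) = 25.0
d((-28, 20), (-9, 9)) = 21.9545
d((-28, 20), (-14, -22)) = 44.2719
d((-8, 5), (-9, 9)) = 4.1231
d((-8, 5), (-14, -22)) = 27.6586
d((-9, 9), (-14, -22)) = 31.4006

Closest pair: (21, -6) and (21, -10) with distance 4.0

The closest pair is (21, -6) and (21, -10) with Euclidean distance 4.0. For 10 points, brute-force pairwise comparison is shown above. For large n, the divide-and-conquer algorithm (sort by x, recurse on halves, check the dividing strip) achieves O(n log n).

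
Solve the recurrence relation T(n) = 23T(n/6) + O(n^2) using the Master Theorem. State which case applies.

Master Theorem for T(n) = 23T(n/6) + O(n^2):

a = 23, b = 6, c = 2
log_b(a) = log_6(23) = 1.7500

Case 3: c = 2 > log_6(23) = 1.7500
T(n) = O(n^2) = O(n^2)

For T(n) = 23T(n/6) + O(n^2): log_6(23) = 1.7500. This is Case 3 of the Master Theorem (c > log_b(a), work dominated by root), giving O(n^2).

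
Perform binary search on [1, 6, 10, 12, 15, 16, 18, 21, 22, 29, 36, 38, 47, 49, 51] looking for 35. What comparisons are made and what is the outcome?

Binary search for 35 in [1, 6, 10, 12, 15, 16, 18, 21, 22, 29, 36, 38, 47, 49, 51]:

lo=0, hi=14, mid=7, arr[mid]=21 -> 21 < 35, search right half
lo=8, hi=14, mid=11, arr[mid]=38 -> 38 > 35, search left half
lo=8, hi=10, mid=9, arr[mid]=29 -> 29 < 35, search right half
lo=10, hi=10, mid=10, arr[mid]=36 -> 36 > 35, search left half
lo=10 > hi=9, target 35 not found

Binary search determines that 35 is not in the array after 4 comparisons. The search space was exhausted without finding the target.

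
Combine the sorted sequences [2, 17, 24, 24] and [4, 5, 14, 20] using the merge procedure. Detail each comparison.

Merging process:

Compare 2 vs 4: take 2 from left. Merged: [2]
Compare 17 vs 4: take 4 from right. Merged: [2, 4]
Compare 17 vs 5: take 5 from right. Merged: [2, 4, 5]
Compare 17 vs 14: take 14 from right. Merged: [2, 4, 5, 14]
Compare 17 vs 20: take 17 from left. Merged: [2, 4, 5, 14, 17]
Compare 24 vs 20: take 20 from right. Merged: [2, 4, 5, 14, 17, 20]
Append remaining from left: [24, 24]. Merged: [2, 4, 5, 14, 17, 20, 24, 24]

Final merged array: [2, 4, 5, 14, 17, 20, 24, 24]
Total comparisons: 6

The merged array is [2, 4, 5, 14, 17, 20, 24, 24], requiring 6 comparisons. The merge step runs in O(n) time where n is the total number of elements.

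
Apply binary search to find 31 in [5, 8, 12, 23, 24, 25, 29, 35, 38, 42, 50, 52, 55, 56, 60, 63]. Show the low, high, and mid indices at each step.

Binary search for 31 in [5, 8, 12, 23, 24, 25, 29, 35, 38, 42, 50, 52, 55, 56, 60, 63]:

lo=0, hi=15, mid=7, arr[mid]=35 -> 35 > 31, search left half
lo=0, hi=6, mid=3, arr[mid]=23 -> 23 < 31, search right half
lo=4, hi=6, mid=5, arr[mid]=25 -> 25 < 31, search right half
lo=6, hi=6, mid=6, arr[mid]=29 -> 29 < 31, search right half
lo=7 > hi=6, target 31 not found

Binary search determines that 31 is not in the array after 4 comparisons. The search space was exhausted without finding the target.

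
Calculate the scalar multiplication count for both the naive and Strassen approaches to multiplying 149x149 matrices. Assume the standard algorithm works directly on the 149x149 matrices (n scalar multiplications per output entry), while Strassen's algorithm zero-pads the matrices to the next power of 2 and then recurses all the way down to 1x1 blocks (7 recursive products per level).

Matrix multiplication for 149x149 matrices:

Strassen's algorithm requires power-of-2 dimensions. Pad 149x149 to 256x256 (next power of 2).

Standard algorithm: 149^3 = 3307949 multiplications
Strassen's algorithm: 7^(log2(256)) = 7^8 = 5764801 multiplications
Difference: 3307949 - 5764801 = -2456852 (Strassen uses MORE here due to padding overhead — for small or just-over-power-of-2 n, padding can outweigh the per-level savings)

Standard: 3307949 multiplications (149^3). Strassen: 5764801 multiplications (7^8, after padding to 256x256). Strassen reduces 8 recursive multiplications to 7 at each level.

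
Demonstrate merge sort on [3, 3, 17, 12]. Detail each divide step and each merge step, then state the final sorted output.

Merge sort trace:

Split: [3, 3, 17, 12] -> [3, 3] and [17, 12]
  Split: [3, 3] -> [3] and [3]
  Merge: [3] + [3] -> [3, 3]
  Split: [17, 12] -> [17] and [12]
  Merge: [17] + [12] -> [12, 17]
Merge: [3, 3] + [12, 17] -> [3, 3, 12, 17]

Final sorted array: [3, 3, 12, 17]

The merge sort proceeds by recursively splitting the array and merging sorted halves.
After all merges, the sorted array is [3, 3, 12, 17].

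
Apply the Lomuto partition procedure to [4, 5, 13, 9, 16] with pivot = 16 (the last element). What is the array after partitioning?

Lomuto partition with pivot = 16:

Initial array: [4, 5, 13, 9, 16]

arr[0]=4 <= 16: swap with position 0, array becomes [4, 5, 13, 9, 16]
arr[1]=5 <= 16: swap with position 1, array becomes [4, 5, 13, 9, 16]
arr[2]=13 <= 16: swap with position 2, array becomes [4, 5, 13, 9, 16]
arr[3]=9 <= 16: swap with position 3, array becomes [4, 5, 13, 9, 16]

Place pivot at position 4: [4, 5, 13, 9, 16]
Pivot position: 4

After partitioning with pivot 16, the array becomes [4, 5, 13, 9, 16]. The pivot is placed at index 4. All elements to the left of the pivot are <= 16, and all elements to the right are > 16.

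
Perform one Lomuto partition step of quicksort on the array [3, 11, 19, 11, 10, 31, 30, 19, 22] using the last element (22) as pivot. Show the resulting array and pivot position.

Lomuto partition with pivot = 22:

Initial array: [3, 11, 19, 11, 10, 31, 30, 19, 22]

arr[0]=3 <= 22: swap with position 0, array becomes [3, 11, 19, 11, 10, 31, 30, 19, 22]
arr[1]=11 <= 22: swap with position 1, array becomes [3, 11, 19, 11, 10, 31, 30, 19, 22]
arr[2]=19 <= 22: swap with position 2, array becomes [3, 11, 19, 11, 10, 31, 30, 19, 22]
arr[3]=11 <= 22: swap with position 3, array becomes [3, 11, 19, 11, 10, 31, 30, 19, 22]
arr[4]=10 <= 22: swap with position 4, array becomes [3, 11, 19, 11, 10, 31, 30, 19, 22]
arr[5]=31 > 22: no swap
arr[6]=30 > 22: no swap
arr[7]=19 <= 22: swap with position 5, array becomes [3, 11, 19, 11, 10, 19, 30, 31, 22]

Place pivot at position 6: [3, 11, 19, 11, 10, 19, 22, 31, 30]
Pivot position: 6

After partitioning with pivot 22, the array becomes [3, 11, 19, 11, 10, 19, 22, 31, 30]. The pivot is placed at index 6. All elements to the left of the pivot are <= 22, and all elements to the right are > 22.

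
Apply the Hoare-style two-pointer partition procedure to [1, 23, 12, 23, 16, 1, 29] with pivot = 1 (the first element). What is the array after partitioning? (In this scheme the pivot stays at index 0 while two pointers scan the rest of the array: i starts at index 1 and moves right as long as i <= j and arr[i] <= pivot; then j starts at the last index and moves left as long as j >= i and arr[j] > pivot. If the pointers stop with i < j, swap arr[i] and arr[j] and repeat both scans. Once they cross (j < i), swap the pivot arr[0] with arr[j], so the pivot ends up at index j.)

Hoare-style two-pointer partition with pivot = 1:

Initial array: [1, 23, 12, 23, 16, 1, 29]

Pointers start at i = 1, j = 6.
i stops at index 1 (arr[1]=23 > 1), j stops at index 5 (arr[5]=1 <= 1): swap arr[1] and arr[5], array becomes [1, 1, 12, 23, 16, 23, 29]
i ends at 2, j ends at 1: the pointers have crossed (j < i), so scanning stops.

Swap pivot arr[0] with arr[1] to place pivot at position 1: [1, 1, 12, 23, 16, 23, 29]
Pivot position: 1

After partitioning with pivot 1, the array becomes [1, 1, 12, 23, 16, 23, 29]. The pivot is placed at index 1. All elements to the left of the pivot are <= 1, and all elements to the right are > 1.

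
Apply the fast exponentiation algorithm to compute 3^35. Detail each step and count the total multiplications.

Computing 3^35 by squaring (build up from 3^1; each line after the first costs one multiplication):

3^1 = 3
3^2 = (3^1)^2 = 3^2 = 9
3^4 = (3^2)^2 = 9^2 = 81
3^8 = (3^4)^2 = 81^2 = 6561
3^16 = (3^8)^2 = 6561^2 = 43046721
3^17 = 3 * 3^16 = 3 * 43046721 = 129140163
3^34 = (3^17)^2 = 129140163^2 = 16677181699666569
3^35 = 3 * 3^34 = 3 * 16677181699666569 = 50031545098999707

Result: 50031545098999707
Multiplications needed: 7 (7 lines after 3^1)

3^35 = 50031545098999707. Using exponentiation by squaring, this requires 7 multiplications. The key idea: if the exponent is even, square the half-power; if odd, multiply by the base once.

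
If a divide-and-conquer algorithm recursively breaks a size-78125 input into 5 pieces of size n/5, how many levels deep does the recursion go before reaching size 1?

For divide and conquer with division factor 5:

Problem sizes at each level:
Level 0: 78125
Level 1: 15625
Level 2: 3125
Level 3: 625
Level 4: 125
Level 5: 25
Level 6: 5
Level 7: 1

The root is level 0 and the size-1 base case is level 7 (the tree spans levels 0 through 7, i.e. 8 levels counting the root), so the depth is the number of divisions: log_5(78125) = 7

The recursion tree depth is log_5(78125) = 7. At each level, the problem size is divided by 5, so it takes 7 divisions to reduce to a base case of size 1. The algorithm makes 5 recursive calls at each level.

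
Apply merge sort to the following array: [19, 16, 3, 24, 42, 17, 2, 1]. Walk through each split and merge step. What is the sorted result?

Merge sort trace:

Split: [19, 16, 3, 24, 42, 17, 2, 1] -> [19, 16, 3, 24] and [42, 17, 2, 1]
  Split: [19, 16, 3, 24] -> [19, 16] and [3, 24]
    Split: [19, 16] -> [19] and [16]
    Merge: [19] + [16] -> [16, 19]
    Split: [3, 24] -> [3] and [24]
    Merge: [3] + [24] -> [3, 24]
  Merge: [16, 19] + [3, 24] -> [3, 16, 19, 24]
  Split: [42, 17, 2, 1] -> [42, 17] and [2, 1]
    Split: [42, 17] -> [42] and [17]
    Merge: [42] + [17] -> [17, 42]
    Split: [2, 1] -> [2] and [1]
    Merge: [2] + [1] -> [1, 2]
  Merge: [17, 42] + [1, 2] -> [1, 2, 17, 42]
Merge: [3, 16, 19, 24] + [1, 2, 17, 42] -> [1, 2, 3, 16, 17, 19, 24, 42]

Final sorted array: [1, 2, 3, 16, 17, 19, 24, 42]

The merge sort proceeds by recursively splitting the array and merging sorted halves.
After all merges, the sorted array is [1, 2, 3, 16, 17, 19, 24, 42].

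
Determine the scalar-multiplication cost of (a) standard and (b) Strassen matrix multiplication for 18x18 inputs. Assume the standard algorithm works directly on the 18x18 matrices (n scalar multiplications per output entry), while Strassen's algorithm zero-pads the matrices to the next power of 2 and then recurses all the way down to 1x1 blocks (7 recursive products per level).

Matrix multiplication for 18x18 matrices:

Strassen's algorithm requires power-of-2 dimensions. Pad 18x18 to 32x32 (next power of 2).

Standard algorithm: 18^3 = 5832 multiplications
Strassen's algorithm: 7^(log2(32)) = 7^5 = 16807 multiplications
Difference: 5832 - 16807 = -10975 (Strassen uses MORE here due to padding overhead — for small or just-over-power-of-2 n, padding can outweigh the per-level savings)

Standard: 5832 multiplications (18^3). Strassen: 16807 multiplications (7^5, after padding to 32x32). Strassen reduces 8 recursive multiplications to 7 at each level.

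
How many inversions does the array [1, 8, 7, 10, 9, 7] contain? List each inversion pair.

Finding inversions in [1, 8, 7, 10, 9, 7]:

(1, 2): arr[1]=8 > arr[2]=7
(1, 5): arr[1]=8 > arr[5]=7
(3, 4): arr[3]=10 > arr[4]=9
(3, 5): arr[3]=10 > arr[5]=7
(4, 5): arr[4]=9 > arr[5]=7

Total inversions: 5

The array has 5 inversion(s): (1,2), (1,5), (3,4), (3,5), (4,5). Each pair (i,j) satisfies i < j and arr[i] > arr[j].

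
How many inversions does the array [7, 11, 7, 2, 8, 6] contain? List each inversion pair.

Finding inversions in [7, 11, 7, 2, 8, 6]:

(0, 3): arr[0]=7 > arr[3]=2
(0, 5): arr[0]=7 > arr[5]=6
(1, 2): arr[1]=11 > arr[2]=7
(1, 3): arr[1]=11 > arr[3]=2
(1, 4): arr[1]=11 > arr[4]=8
(1, 5): arr[1]=11 > arr[5]=6
(2, 3): arr[2]=7 > arr[3]=2
(2, 5): arr[2]=7 > arr[5]=6
(4, 5): arr[4]=8 > arr[5]=6

Total inversions: 9

The array has 9 inversion(s): (0,3), (0,5), (1,2), (1,3), (1,4), (1,5), (2,3), (2,5), (4,5). Each pair (i,j) satisfies i < j and arr[i] > arr[j].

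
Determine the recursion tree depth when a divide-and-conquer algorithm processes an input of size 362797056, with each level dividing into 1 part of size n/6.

For divide and conquer with division factor 6:

Problem sizes at each level:
Level 0: 362797056
Level 1: 60466176
Level 2: 10077696
Level 3: 1679616
Level 4: 279936
Level 5: 46656
Level 6: 7776
Level 7: 1296
Level 8: 216
Level 9: 36
Level 10: 6
Level 11: 1

The root is level 0 and the size-1 base case is level 11 (the tree spans levels 0 through 11, i.e. 12 levels counting the root), so the depth is the number of divisions: log_6(362797056) = 11

The recursion tree depth is log_6(362797056) = 11. At each level, the problem size is divided by 6, so it takes 11 divisions to reduce to a base case of size 1. The algorithm makes 1 recursive call at each level.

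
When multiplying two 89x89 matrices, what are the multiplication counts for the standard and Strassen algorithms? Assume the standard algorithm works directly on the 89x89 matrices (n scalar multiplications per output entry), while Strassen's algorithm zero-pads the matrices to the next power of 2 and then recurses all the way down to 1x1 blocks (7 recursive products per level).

Matrix multiplication for 89x89 matrices:

Strassen's algorithm requires power-of-2 dimensions. Pad 89x89 to 128x128 (next power of 2).

Standard algorithm: 89^3 = 704969 multiplications
Strassen's algorithm: 7^(log2(128)) = 7^7 = 823543 multiplications
Difference: 704969 - 823543 = -118574 (Strassen uses MORE here due to padding overhead — for small or just-over-power-of-2 n, padding can outweigh the per-level savings)

Standard: 704969 multiplications (89^3). Strassen: 823543 multiplications (7^7, after padding to 128x128). Strassen reduces 8 recursive multiplications to 7 at each level.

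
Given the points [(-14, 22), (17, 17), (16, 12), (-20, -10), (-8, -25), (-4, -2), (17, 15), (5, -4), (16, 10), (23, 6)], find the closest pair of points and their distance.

Computing all pairwise distances among 10 points:

d((-14, 22), (17, 17)) = 31.4006
d((-14, 22), (16, 12)) = 31.6228
d((-14, 22), (-20, -10)) = 32.5576
d((-14, 22), (-8, -25)) = 47.3814
d((-14, 22), (-4, -2)) = 26.0
d((-14, 22), (17, 15)) = 31.7805
d((-14, 22), (5, -4)) = 32.2025
d((-14, 22), (16, 10)) = 32.311
d((-14, 22), (23, 6)) = 40.3113
d((17, 17), (16, 12)) = 5.099
d((17, 17), (-20, -10)) = 45.8039
d((17, 17), (-8, -25)) = 48.8774
d((17, 17), (-4, -2)) = 28.3196
d((17, 17), (17, 15)) = 2.0 <-- minimum
d((17, 17), (5, -4)) = 24.1868
d((17, 17), (16, 10)) = 7.0711
d((17, 17), (23, 6)) = 12.53
d((16, 12), (-20, -10)) = 42.19
d((16, 12), (-8, -25)) = 44.1022
d((16, 12), (-4, -2)) = 24.4131
d((16, 12), (17, 15)) = 3.1623
d((16, 12), (5, -4)) = 19.4165
d((16, 12), (16, 10)) = 2.0 <-- minimum
d((16, 12), (23, 6)) = 9.2195
d((-20, -10), (-8, -25)) = 19.2094
d((-20, -10), (-4, -2)) = 17.8885
d((-20, -10), (17, 15)) = 44.6542
d((-20, -10), (5, -4)) = 25.7099
d((-20, -10), (16, 10)) = 41.1825
d((-20, -10), (23, 6)) = 45.8803
d((-8, -25), (-4, -2)) = 23.3452
d((-8, -25), (17, 15)) = 47.1699
d((-8, -25), (5, -4)) = 24.6982
d((-8, -25), (16, 10)) = 42.4382
d((-8, -25), (23, 6)) = 43.8406
d((-4, -2), (17, 15)) = 27.0185
d((-4, -2), (5, -4)) = 9.2195
d((-4, -2), (16, 10)) = 23.3238
d((-4, -2), (23, 6)) = 28.1603
d((17, 15), (5, -4)) = 22.4722
d((17, 15), (16, 10)) = 5.099
d((17, 15), (23, 6)) = 10.8167
d((5, -4), (16, 10)) = 17.8045
d((5, -4), (23, 6)) = 20.5913
d((16, 10), (23, 6)) = 8.0623

Minimum distance: 2.0 (tie among 2 pairs: (17, 17) and (17, 15); (16, 12) and (16, 10))

The minimum Euclidean distance is 2.0. There is a tie: 2 pairs achieve this minimum — (17, 17) and (17, 15); (16, 12) and (16, 10). Any of these is a valid closest pair. For 10 points, brute-force pairwise comparison is shown above. For large n, the divide-and-conquer algorithm (sort by x, recurse on halves, check the dividing strip) achieves O(n log n).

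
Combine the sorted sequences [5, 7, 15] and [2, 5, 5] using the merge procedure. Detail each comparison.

Merging process:

Compare 5 vs 2: take 2 from right. Merged: [2]
Compare 5 vs 5: take 5 from left. Merged: [2, 5]
Compare 7 vs 5: take 5 from right. Merged: [2, 5, 5]
Compare 7 vs 5: take 5 from right. Merged: [2, 5, 5, 5]
Append remaining from left: [7, 15]. Merged: [2, 5, 5, 5, 7, 15]

Final merged array: [2, 5, 5, 5, 7, 15]
Total comparisons: 4

The merged array is [2, 5, 5, 5, 7, 15], requiring 4 comparisons. The merge step runs in O(n) time where n is the total number of elements.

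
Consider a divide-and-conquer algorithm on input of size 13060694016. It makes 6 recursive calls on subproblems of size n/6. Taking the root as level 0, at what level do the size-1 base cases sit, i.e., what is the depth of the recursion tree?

For divide and conquer with division factor 6:

Problem sizes at each level:
Level 0: 13060694016
Level 1: 2176782336
Level 2: 362797056
Level 3: 60466176
Level 4: 10077696
Level 5: 1679616
Level 6: 279936
Level 7: 46656
Level 8: 7776
Level 9: 1296
Level 10: 216
Level 11: 36
Level 12: 6
Level 13: 1

The root is level 0 and the size-1 base case is level 13 (the tree spans levels 0 through 13, i.e. 14 levels counting the root), so the depth is the number of divisions: log_6(13060694016) = 13

The recursion tree depth is log_6(13060694016) = 13. At each level, the problem size is divided by 6, so it takes 13 divisions to reduce to a base case of size 1. The algorithm makes 6 recursive calls at each level.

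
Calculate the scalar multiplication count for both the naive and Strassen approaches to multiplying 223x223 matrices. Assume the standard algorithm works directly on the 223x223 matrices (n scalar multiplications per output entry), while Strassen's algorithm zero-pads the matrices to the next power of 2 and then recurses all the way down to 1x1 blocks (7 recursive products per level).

Matrix multiplication for 223x223 matrices:

Strassen's algorithm requires power-of-2 dimensions. Pad 223x223 to 256x256 (next power of 2).

Standard algorithm: 223^3 = 11089567 multiplications
Strassen's algorithm: 7^(log2(256)) = 7^8 = 5764801 multiplications
Savings: 11089567 - 5764801 = 5324766 multiplications

Standard: 11089567 multiplications (223^3). Strassen: 5764801 multiplications (7^8, after padding to 256x256). Strassen reduces 8 recursive multiplications to 7 at each level.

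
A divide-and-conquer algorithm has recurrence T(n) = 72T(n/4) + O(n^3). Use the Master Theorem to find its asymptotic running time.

Master Theorem for T(n) = 72T(n/4) + O(n^3):

a = 72, b = 4, c = 3
log_b(a) = log_4(72) = 3.0850

Case 1: c = 3 < log_4(72) = 3.0850
T(n) = O(n^(log_4 72))

For T(n) = 72T(n/4) + O(n^3): log_4(72) = 3.0850. This is Case 1 of the Master Theorem (c < log_b(a), work dominated by leaves), giving O(n^(log_4 72)).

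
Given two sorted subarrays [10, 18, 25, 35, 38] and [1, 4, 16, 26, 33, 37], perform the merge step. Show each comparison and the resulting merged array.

Merging process:

Compare 10 vs 1: take 1 from right. Merged: [1]
Compare 10 vs 4: take 4 from right. Merged: [1, 4]
Compare 10 vs 16: take 10 from left. Merged: [1, 4, 10]
Compare 18 vs 16: take 16 from right. Merged: [1, 4, 10, 16]
Compare 18 vs 26: take 18 from left. Merged: [1, 4, 10, 16, 18]
Compare 25 vs 26: take 25 from left. Merged: [1, 4, 10, 16, 18, 25]
Compare 35 vs 26: take 26 from right. Merged: [1, 4, 10, 16, 18, 25, 26]
Compare 35 vs 33: take 33 from right. Merged: [1, 4, 10, 16, 18, 25, 26, 33]
Compare 35 vs 37: take 35 from left. Merged: [1, 4, 10, 16, 18, 25, 26, 33, 35]
Compare 38 vs 37: take 37 from right. Merged: [1, 4, 10, 16, 18, 25, 26, 33, 35, 37]
Append remaining from left: [38]. Merged: [1, 4, 10, 16, 18, 25, 26, 33, 35, 37, 38]

Final merged array: [1, 4, 10, 16, 18, 25, 26, 33, 35, 37, 38]
Total comparisons: 10

The merged array is [1, 4, 10, 16, 18, 25, 26, 33, 35, 37, 38], requiring 10 comparisons. The merge step runs in O(n) time where n is the total number of elements.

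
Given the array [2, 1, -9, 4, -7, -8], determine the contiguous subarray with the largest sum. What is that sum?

Using Kadane's algorithm on [2, 1, -9, 4, -7, -8]:

Scanning through the array:
Position 1 (value 1): max_ending_here = 3, max_so_far = 3
Position 2 (value -9): max_ending_here = -6, max_so_far = 3
Position 3 (value 4): max_ending_here = 4, max_so_far = 4
Position 4 (value -7): max_ending_here = -3, max_so_far = 4
Position 5 (value -8): max_ending_here = -8, max_so_far = 4

Maximum subarray: [4]
Maximum sum: 4

The maximum subarray is [4] with sum 4. This subarray runs from index 3 to index 3.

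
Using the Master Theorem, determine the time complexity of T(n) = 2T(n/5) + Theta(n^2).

Master Theorem for T(n) = 2T(n/5) + O(n^2):

a = 2, b = 5, c = 2
log_b(a) = log_5(2) = 0.4307

Case 3: c = 2 > log_5(2) = 0.4307
T(n) = O(n^2) = O(n^2)

For T(n) = 2T(n/5) + O(n^2): log_5(2) = 0.4307. This is Case 3 of the Master Theorem (c > log_b(a), work dominated by root), giving O(n^2).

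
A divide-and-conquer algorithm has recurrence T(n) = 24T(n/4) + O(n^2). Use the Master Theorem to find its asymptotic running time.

Master Theorem for T(n) = 24T(n/4) + O(n^2):

a = 24, b = 4, c = 2
log_b(a) = log_4(24) = 2.2925

Case 1: c = 2 < log_4(24) = 2.2925
T(n) = O(n^(log_4 24))

For T(n) = 24T(n/4) + O(n^2): log_4(24) = 2.2925. This is Case 1 of the Master Theorem (c < log_b(a), work dominated by leaves), giving O(n^(log_4 24)).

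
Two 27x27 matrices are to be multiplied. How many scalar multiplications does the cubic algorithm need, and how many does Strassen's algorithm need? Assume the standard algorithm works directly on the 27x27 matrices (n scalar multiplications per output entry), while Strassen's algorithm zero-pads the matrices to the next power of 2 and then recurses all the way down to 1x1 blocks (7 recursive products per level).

Matrix multiplication for 27x27 matrices:

Strassen's algorithm requires power-of-2 dimensions. Pad 27x27 to 32x32 (next power of 2).

Standard algorithm: 27^3 = 19683 multiplications
Strassen's algorithm: 7^(log2(32)) = 7^5 = 16807 multiplications
Savings: 19683 - 16807 = 2876 multiplications

Standard: 19683 multiplications (27^3). Strassen: 16807 multiplications (7^5, after padding to 32x32). Strassen reduces 8 recursive multiplications to 7 at each level.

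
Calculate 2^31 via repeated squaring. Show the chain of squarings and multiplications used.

Computing 2^31 by squaring (build up from 2^1; each line after the first costs one multiplication):

2^1 = 2
2^2 = (2^1)^2 = 2^2 = 4
2^3 = 2 * 2^2 = 2 * 4 = 8
2^6 = (2^3)^2 = 8^2 = 64
2^7 = 2 * 2^6 = 2 * 64 = 128
2^14 = (2^7)^2 = 128^2 = 16384
2^15 = 2 * 2^14 = 2 * 16384 = 32768
2^30 = (2^15)^2 = 32768^2 = 1073741824
2^31 = 2 * 2^30 = 2 * 1073741824 = 2147483648

Result: 2147483648
Multiplications needed: 8 (8 lines after 2^1)

2^31 = 2147483648. Using exponentiation by squaring, this requires 8 multiplications. The key idea: if the exponent is even, square the half-power; if odd, multiply by the base once.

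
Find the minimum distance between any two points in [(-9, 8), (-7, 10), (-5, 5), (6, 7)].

Computing all pairwise distances among 4 points:

d((-9, 8), (-7, 10)) = 2.8284 <-- minimum
d((-9, 8), (-5, 5)) = 5.0
d((-9, 8), (6, 7)) = 15.0333
d((-7, 10), (-5, 5)) = 5.3852
d((-7, 10), (6, 7)) = 13.3417
d((-5, 5), (6, 7)) = 11.1803

Closest pair: (-9, 8) and (-7, 10) with distance 2.8284

The closest pair is (-9, 8) and (-7, 10) with Euclidean distance 2.8284. For 4 points, brute-force pairwise comparison is shown above. For large n, the divide-and-conquer algorithm (sort by x, recurse on halves, check the dividing strip) achieves O(n log n).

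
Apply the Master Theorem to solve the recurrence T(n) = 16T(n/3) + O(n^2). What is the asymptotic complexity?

Master Theorem for T(n) = 16T(n/3) + O(n^2):

a = 16, b = 3, c = 2
log_b(a) = log_3(16) = 2.5237

Case 1: c = 2 < log_3(16) = 2.5237
T(n) = O(n^(log_3 16))

For T(n) = 16T(n/3) + O(n^2): log_3(16) = 2.5237. This is Case 1 of the Master Theorem (c < log_b(a), work dominated by leaves), giving O(n^(log_3 16)).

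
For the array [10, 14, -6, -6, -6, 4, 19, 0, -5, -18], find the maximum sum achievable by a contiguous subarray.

Using Kadane's algorithm on [10, 14, -6, -6, -6, 4, 19, 0, -5, -18]:

Scanning through the array:
Position 1 (value 14): max_ending_here = 24, max_so_far = 24
Position 2 (value -6): max_ending_here = 18, max_so_far = 24
Position 3 (value -6): max_ending_here = 12, max_so_far = 24
Position 4 (value -6): max_ending_here = 6, max_so_far = 24
Position 5 (value 4): max_ending_here = 10, max_so_far = 24
Position 6 (value 19): max_ending_here = 29, max_so_far = 29
Position 7 (value 0): max_ending_here = 29, max_so_far = 29
Position 8 (value -5): max_ending_here = 24, max_so_far = 29
Position 9 (value -18): max_ending_here = 6, max_so_far = 29

Maximum subarray: [10, 14, -6, -6, -6, 4, 19]
Maximum sum: 29

The maximum subarray is [10, 14, -6, -6, -6, 4, 19] with sum 29. This subarray runs from index 0 to index 6.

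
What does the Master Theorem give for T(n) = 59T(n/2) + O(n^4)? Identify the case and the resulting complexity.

Master Theorem for T(n) = 59T(n/2) + O(n^4):

a = 59, b = 2, c = 4
log_b(a) = log_2(59) = 5.8826

Case 1: c = 4 < log_2(59) = 5.8826
T(n) = O(n^(log_2 59))

For T(n) = 59T(n/2) + O(n^4): log_2(59) = 5.8826. This is Case 1 of the Master Theorem (c < log_b(a), work dominated by leaves), giving O(n^(log_2 59)).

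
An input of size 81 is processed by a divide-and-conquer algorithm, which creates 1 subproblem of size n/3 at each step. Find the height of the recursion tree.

For divide and conquer with division factor 3:

Problem sizes at each level:
Level 0: 81
Level 1: 27
Level 2: 9
Level 3: 3
Level 4: 1

The root is level 0 and the size-1 base case is level 4 (the tree spans levels 0 through 4, i.e. 5 levels counting the root), so the depth is the number of divisions: log_3(81) = 4

The recursion tree depth is log_3(81) = 4. At each level, the problem size is divided by 3, so it takes 4 divisions to reduce to a base case of size 1. The algorithm makes 1 recursive call at each level.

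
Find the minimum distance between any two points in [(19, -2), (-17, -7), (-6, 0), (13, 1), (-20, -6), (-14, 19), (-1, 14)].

Computing all pairwise distances among 7 points:

d((19, -2), (-17, -7)) = 36.3456
d((19, -2), (-6, 0)) = 25.0799
d((19, -2), (13, 1)) = 6.7082
d((19, -2), (-20, -6)) = 39.2046
d((19, -2), (-14, 19)) = 39.1152
d((19, -2), (-1, 14)) = 25.6125
d((-17, -7), (-6, 0)) = 13.0384
d((-17, -7), (13, 1)) = 31.0483
d((-17, -7), (-20, -6)) = 3.1623 <-- minimum
d((-17, -7), (-14, 19)) = 26.1725
d((-17, -7), (-1, 14)) = 26.4008
d((-6, 0), (13, 1)) = 19.0263
d((-6, 0), (-20, -6)) = 15.2315
d((-6, 0), (-14, 19)) = 20.6155
d((-6, 0), (-1, 14)) = 14.8661
d((13, 1), (-20, -6)) = 33.7343
d((13, 1), (-14, 19)) = 32.45
d((13, 1), (-1, 14)) = 19.105
d((-20, -6), (-14, 19)) = 25.7099
d((-20, -6), (-1, 14)) = 27.5862
d((-14, 19), (-1, 14)) = 13.9284

Closest pair: (-17, -7) and (-20, -6) with distance 3.1623

The closest pair is (-17, -7) and (-20, -6) with Euclidean distance 3.1623. For 7 points, brute-force pairwise comparison is shown above. For large n, the divide-and-conquer algorithm (sort by x, recurse on halves, check the dividing strip) achieves O(n log n).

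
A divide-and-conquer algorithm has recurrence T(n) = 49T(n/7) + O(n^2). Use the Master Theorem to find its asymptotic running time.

Master Theorem for T(n) = 49T(n/7) + O(n^2):

a = 49, b = 7, c = 2
log_b(a) = log_7(49) = 2.0000

Case 2: c = 2 = log_7(49) = 2.0000
T(n) = O(n^2 log n) = O(n^2 log n)

For T(n) = 49T(n/7) + O(n^2): log_7(49) = 2.0000. This is Case 2 of the Master Theorem (c = log_b(a), equal work at all levels), giving O(n^2 log n).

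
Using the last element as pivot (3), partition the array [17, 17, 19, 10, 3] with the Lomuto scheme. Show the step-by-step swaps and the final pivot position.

Lomuto partition with pivot = 3:

Initial array: [17, 17, 19, 10, 3]

arr[0]=17 > 3: no swap
arr[1]=17 > 3: no swap
arr[2]=19 > 3: no swap
arr[3]=10 > 3: no swap

Place pivot at position 0: [3, 17, 19, 10, 17]
Pivot position: 0

After partitioning with pivot 3, the array becomes [3, 17, 19, 10, 17]. The pivot is placed at index 0. All elements to the left of the pivot are <= 3, and all elements to the right are > 3.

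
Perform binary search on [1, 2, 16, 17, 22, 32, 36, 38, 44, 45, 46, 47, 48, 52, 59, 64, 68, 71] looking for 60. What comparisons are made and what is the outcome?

Binary search for 60 in [1, 2, 16, 17, 22, 32, 36, 38, 44, 45, 46, 47, 48, 52, 59, 64, 68, 71]:

lo=0, hi=17, mid=8, arr[mid]=44 -> 44 < 60, search right half
lo=9, hi=17, mid=13, arr[mid]=52 -> 52 < 60, search right half
lo=14, hi=17, mid=15, arr[mid]=64 -> 64 > 60, search left half
lo=14, hi=14, mid=14, arr[mid]=59 -> 59 < 60, search right half
lo=15 > hi=14, target 60 not found

Binary search determines that 60 is not in the array after 4 comparisons. The search space was exhausted without finding the target.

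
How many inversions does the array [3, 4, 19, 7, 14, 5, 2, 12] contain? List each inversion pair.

Finding inversions in [3, 4, 19, 7, 14, 5, 2, 12]:

(0, 6): arr[0]=3 > arr[6]=2
(1, 6): arr[1]=4 > arr[6]=2
(2, 3): arr[2]=19 > arr[3]=7
(2, 4): arr[2]=19 > arr[4]=14
(2, 5): arr[2]=19 > arr[5]=5
(2, 6): arr[2]=19 > arr[6]=2
(2, 7): arr[2]=19 > arr[7]=12
(3, 5): arr[3]=7 > arr[5]=5
(3, 6): arr[3]=7 > arr[6]=2
(4, 5): arr[4]=14 > arr[5]=5
(4, 6): arr[4]=14 > arr[6]=2
(4, 7): arr[4]=14 > arr[7]=12
(5, 6): arr[5]=5 > arr[6]=2

Total inversions: 13

The array has 13 inversion(s): (0,6), (1,6), (2,3), (2,4), (2,5), (2,6), (2,7), (3,5), (3,6), (4,5), (4,6), (4,7), (5,6). Each pair (i,j) satisfies i < j and arr[i] > arr[j].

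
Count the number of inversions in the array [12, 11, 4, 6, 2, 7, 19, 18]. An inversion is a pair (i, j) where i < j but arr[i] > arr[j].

Finding inversions in [12, 11, 4, 6, 2, 7, 19, 18]:

(0, 1): arr[0]=12 > arr[1]=11
(0, 2): arr[0]=12 > arr[2]=4
(0, 3): arr[0]=12 > arr[3]=6
(0, 4): arr[0]=12 > arr[4]=2
(0, 5): arr[0]=12 > arr[5]=7
(1, 2): arr[1]=11 > arr[2]=4
(1, 3): arr[1]=11 > arr[3]=6
(1, 4): arr[1]=11 > arr[4]=2
(1, 5): arr[1]=11 > arr[5]=7
(2, 4): arr[2]=4 > arr[4]=2
(3, 4): arr[3]=6 > arr[4]=2
(6, 7): arr[6]=19 > arr[7]=18

Total inversions: 12

The array has 12 inversion(s): (0,1), (0,2), (0,3), (0,4), (0,5), (1,2), (1,3), (1,4), (1,5), (2,4), (3,4), (6,7). Each pair (i,j) satisfies i < j and arr[i] > arr[j].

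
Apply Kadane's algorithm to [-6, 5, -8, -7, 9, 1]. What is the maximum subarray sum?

Using Kadane's algorithm on [-6, 5, -8, -7, 9, 1]:

Scanning through the array:
Position 1 (value 5): max_ending_here = 5, max_so_far = 5
Position 2 (value -8): max_ending_here = -3, max_so_far = 5
Position 3 (value -7): max_ending_here = -7, max_so_far = 5
Position 4 (value 9): max_ending_here = 9, max_so_far = 9
Position 5 (value 1): max_ending_here = 10, max_so_far = 10

Maximum subarray: [9, 1]
Maximum sum: 10

The maximum subarray is [9, 1] with sum 10. This subarray runs from index 4 to index 5.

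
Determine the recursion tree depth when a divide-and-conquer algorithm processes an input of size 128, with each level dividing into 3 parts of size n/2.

For divide and conquer with division factor 2:

Problem sizes at each level:
Level 0: 128
Level 1: 64
Level 2: 32
Level 3: 16
Level 4: 8
Level 5: 4
Level 6: 2
Level 7: 1

The root is level 0 and the size-1 base case is level 7 (the tree spans levels 0 through 7, i.e. 8 levels counting the root), so the depth is the number of divisions: log_2(128) = 7

The recursion tree depth is log_2(128) = 7. At each level, the problem size is divided by 2, so it takes 7 divisions to reduce to a base case of size 1. The algorithm makes 3 recursive calls at each level.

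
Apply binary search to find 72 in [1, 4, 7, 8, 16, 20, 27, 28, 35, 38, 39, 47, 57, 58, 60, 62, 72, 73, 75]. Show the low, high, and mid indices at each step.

Binary search for 72 in [1, 4, 7, 8, 16, 20, 27, 28, 35, 38, 39, 47, 57, 58, 60, 62, 72, 73, 75]:

lo=0, hi=18, mid=9, arr[mid]=38 -> 38 < 72, search right half
lo=10, hi=18, mid=14, arr[mid]=60 -> 60 < 72, search right half
lo=15, hi=18, mid=16, arr[mid]=72 -> Found target at index 16!

Binary search finds 72 at index 16 after 3 comparisons. The search repeatedly halves the search space by comparing with the middle element.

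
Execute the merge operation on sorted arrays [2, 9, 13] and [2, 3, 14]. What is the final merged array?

Merging process:

Compare 2 vs 2: take 2 from left. Merged: [2]
Compare 9 vs 2: take 2 from right. Merged: [2, 2]
Compare 9 vs 3: take 3 from right. Merged: [2, 2, 3]
Compare 9 vs 14: take 9 from left. Merged: [2, 2, 3, 9]
Compare 13 vs 14: take 13 from left. Merged: [2, 2, 3, 9, 13]
Append remaining from right: [14]. Merged: [2, 2, 3, 9, 13, 14]

Final merged array: [2, 2, 3, 9, 13, 14]
Total comparisons: 5

The merged array is [2, 2, 3, 9, 13, 14], requiring 5 comparisons. The merge step runs in O(n) time where n is the total number of elements.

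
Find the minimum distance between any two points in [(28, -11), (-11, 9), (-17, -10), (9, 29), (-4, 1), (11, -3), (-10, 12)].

Computing all pairwise distances among 7 points:

d((28, -11), (-11, 9)) = 43.8292
d((28, -11), (-17, -10)) = 45.0111
d((28, -11), (9, 29)) = 44.2832
d((28, -11), (-4, 1)) = 34.176
d((28, -11), (11, -3)) = 18.7883
d((28, -11), (-10, 12)) = 44.4185
d((-11, 9), (-17, -10)) = 19.9249
d((-11, 9), (9, 29)) = 28.2843
d((-11, 9), (-4, 1)) = 10.6301
d((-11, 9), (11, -3)) = 25.0599
d((-11, 9), (-10, 12)) = 3.1623 <-- minimum
d((-17, -10), (9, 29)) = 46.8722
d((-17, -10), (-4, 1)) = 17.0294
d((-17, -10), (11, -3)) = 28.8617
d((-17, -10), (-10, 12)) = 23.0868
d((9, 29), (-4, 1)) = 30.8707
d((9, 29), (11, -3)) = 32.0624
d((9, 29), (-10, 12)) = 25.4951
d((-4, 1), (11, -3)) = 15.5242
d((-4, 1), (-10, 12)) = 12.53
d((11, -3), (-10, 12)) = 25.807

Closest pair: (-11, 9) and (-10, 12) with distance 3.1623

The closest pair is (-11, 9) and (-10, 12) with Euclidean distance 3.1623. For 7 points, brute-force pairwise comparison is shown above. For large n, the divide-and-conquer algorithm (sort by x, recurse on halves, check the dividing strip) achieves O(n log n).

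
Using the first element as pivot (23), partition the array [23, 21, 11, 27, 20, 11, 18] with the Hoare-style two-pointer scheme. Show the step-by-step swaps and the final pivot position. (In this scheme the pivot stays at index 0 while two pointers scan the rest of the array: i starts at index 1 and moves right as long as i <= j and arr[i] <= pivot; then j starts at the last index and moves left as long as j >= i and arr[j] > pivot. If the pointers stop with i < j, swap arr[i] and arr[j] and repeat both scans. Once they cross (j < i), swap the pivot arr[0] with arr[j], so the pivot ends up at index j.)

Hoare-style two-pointer partition with pivot = 23:

Initial array: [23, 21, 11, 27, 20, 11, 18]

Pointers start at i = 1, j = 6.
i stops at index 3 (arr[3]=27 > 23), j stops at index 6 (arr[6]=18 <= 23): swap arr[3] and arr[6], array becomes [23, 21, 11, 18, 20, 11, 27]
i ends at 6, j ends at 5: the pointers have crossed (j < i), so scanning stops.

Swap pivot arr[0] with arr[5] to place pivot at position 5: [11, 21, 11, 18, 20, 23, 27]
Pivot position: 5

After partitioning with pivot 23, the array becomes [11, 21, 11, 18, 20, 23, 27]. The pivot is placed at index 5. All elements to the left of the pivot are <= 23, and all elements to the right are > 23.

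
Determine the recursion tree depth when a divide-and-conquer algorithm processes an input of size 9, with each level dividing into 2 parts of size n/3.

For divide and conquer with division factor 3:

Problem sizes at each level:
Level 0: 9
Level 1: 3
Level 2: 1

The root is level 0 and the size-1 base case is level 2 (the tree spans levels 0 through 2, i.e. 3 levels counting the root), so the depth is the number of divisions: log_3(9) = 2

The recursion tree depth is log_3(9) = 2. At each level, the problem size is divided by 3, so it takes 2 divisions to reduce to a base case of size 1. The algorithm makes 2 recursive calls at each level.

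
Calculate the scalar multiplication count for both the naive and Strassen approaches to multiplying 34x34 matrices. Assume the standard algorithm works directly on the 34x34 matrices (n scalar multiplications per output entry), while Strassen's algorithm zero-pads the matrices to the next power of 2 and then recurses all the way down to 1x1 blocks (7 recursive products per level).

Matrix multiplication for 34x34 matrices:

Strassen's algorithm requires power-of-2 dimensions. Pad 34x34 to 64x64 (next power of 2).

Standard algorithm: 34^3 = 39304 multiplications
Strassen's algorithm: 7^(log2(64)) = 7^6 = 117649 multiplications
Difference: 39304 - 117649 = -78345 (Strassen uses MORE here due to padding overhead — for small or just-over-power-of-2 n, padding can outweigh the per-level savings)

Standard: 39304 multiplications (34^3). Strassen: 117649 multiplications (7^6, after padding to 64x64). Strassen reduces 8 recursive multiplications to 7 at each level.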